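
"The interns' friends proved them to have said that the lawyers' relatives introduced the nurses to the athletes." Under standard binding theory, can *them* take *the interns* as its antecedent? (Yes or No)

*them* is a pronoun; Principle B requires it to be free in its binding domain — the matrix clause.
— the interns: possessor inside the subject DP of the matrix clause; does not c-command the pronoun — Principle B does not apply; allowed.

Yes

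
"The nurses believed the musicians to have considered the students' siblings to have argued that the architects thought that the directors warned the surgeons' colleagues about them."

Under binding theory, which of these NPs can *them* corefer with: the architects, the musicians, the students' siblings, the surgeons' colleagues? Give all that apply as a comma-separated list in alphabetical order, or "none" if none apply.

the architects, the musicians, the students' siblings

*them* is a pronoun; Principle B requires it to be free in its binding domain — the clause headed by 'warned'.
— the architects: subject of the clause headed by 'thought'; c-commands the pronoun but lies outside its binding domain — allowed.
— the musicians: subject of the clause headed by 'considered'; c-commands the pronoun but lies outside its binding domain — allowed.
— the students' siblings: subject of the clause headed by 'argued'; c-commands the pronoun but lies outside its binding domain — allowed.
— the surgeons' colleagues: object of the clause headed by 'warned'; c-commands the pronoun within its binding domain — blocked (Principle B).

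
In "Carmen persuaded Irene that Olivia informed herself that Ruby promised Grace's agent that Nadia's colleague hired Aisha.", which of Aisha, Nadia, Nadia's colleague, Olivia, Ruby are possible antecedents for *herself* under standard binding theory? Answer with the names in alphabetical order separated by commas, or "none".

Olivia

*herself* is a reflexive; Principle A requires it to be bound within its binding domain — the clause headed by 'informed'.
— Aisha: object of the clause headed by 'hired'; does not c-command the reflexive — cannot bind it (Principle A).
— Nadia: possessor inside the subject DP of the clause headed by 'hired'; does not c-command the reflexive — cannot bind it (Principle A).
— Nadia's colleague: subject of the clause headed by 'hired'; does not c-command the reflexive — cannot bind it (Principle A).
— Olivia: subject of the clause headed by 'informed'; c-commands the reflexive within its binding domain — allowed (Principle A).
— Ruby: subject of the clause headed by 'promised'; does not c-command the reflexive — cannot bind it (Principle A).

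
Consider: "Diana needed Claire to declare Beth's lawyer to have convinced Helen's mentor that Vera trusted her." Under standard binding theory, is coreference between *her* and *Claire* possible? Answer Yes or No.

Yes

*Claire* is an R-expression; Principle C requires it to be free (not bound by any c-commanding expression).
— her: object of the clause headed by 'trusted'; the pronoun does not c-command the R-expression — coreference allowed.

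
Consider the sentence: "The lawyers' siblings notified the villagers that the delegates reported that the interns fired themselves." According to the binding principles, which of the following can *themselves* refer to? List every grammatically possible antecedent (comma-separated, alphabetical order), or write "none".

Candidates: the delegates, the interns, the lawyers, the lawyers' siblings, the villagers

the interns

*themselves* is a reflexive; Principle A requires it to be bound within its binding domain — the clause headed by 'fired'.
— the delegates: subject of the clause headed by 'reported'; c-commands the reflexive but lies outside its binding domain — cannot bind it (Principle A).
— the interns: subject of the clause headed by 'fired'; c-commands the reflexive within its binding domain — allowed (Principle A).
— the lawyers: possessor inside the subject DP of the matrix clause; does not c-command the reflexive — cannot bind it (Principle A).
— the lawyers' siblings: subject of the matrix clause; c-commands the reflexive but lies outside its binding domain — cannot bind it (Principle A).
— the villagers: object of the matrix clause; c-commands the reflexive but lies outside its binding domain — cannot bind it (Principle A).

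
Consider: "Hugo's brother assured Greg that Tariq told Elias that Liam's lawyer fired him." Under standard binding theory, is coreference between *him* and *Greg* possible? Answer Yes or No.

Yes

*Greg* is an R-expression; Principle C requires it to be free (not bound by any c-commanding expression).
— him: object of the clause headed by 'fired'; the pronoun does not c-command the R-expression — coreference allowed.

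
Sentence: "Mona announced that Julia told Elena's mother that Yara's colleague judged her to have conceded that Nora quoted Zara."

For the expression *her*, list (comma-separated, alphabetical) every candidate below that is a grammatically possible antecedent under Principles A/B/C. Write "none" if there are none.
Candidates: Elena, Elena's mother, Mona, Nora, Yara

*her* is a pronoun; Principle B requires it to be free in its binding domain — the clause headed by 'judged'.
— Elena: possessor inside the object DP of the clause headed by 'told'; does not c-command the pronoun — Principle B does not apply; allowed.
— Elena's mother: object of the clause headed by 'told'; c-commands the pronoun but lies outside its binding domain — allowed.
— Mona: subject of the matrix clause; c-commands the pronoun but lies outside its binding domain — allowed.
— Nora: subject of the clause headed by 'quoted'; is c-commanded by the pronoun; coreference would bind this R-expression — blocked (Principle C).
— Yara: possessor inside the subject DP of the clause headed by 'judged'; does not c-command the pronoun — Principle B does not apply; allowed.

Elena, Elena's mother, Mona, Yara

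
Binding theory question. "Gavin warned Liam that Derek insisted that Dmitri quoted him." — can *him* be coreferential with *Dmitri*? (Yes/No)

*him* is a pronoun; Principle B requires it to be free in its binding domain — the clause headed by 'quoted'.
— Dmitri: subject of the clause headed by 'quoted'; c-commands the pronoun within its binding domain — blocked (Principle B).

No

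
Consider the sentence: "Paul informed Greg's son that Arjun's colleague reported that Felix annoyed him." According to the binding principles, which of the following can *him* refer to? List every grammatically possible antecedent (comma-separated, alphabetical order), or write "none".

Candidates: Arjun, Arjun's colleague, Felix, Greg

Arjun, Arjun's colleague, Greg

*him* is a pronoun; Principle B requires it to be free in its binding domain — the clause headed by 'annoyed'.
— Arjun: possessor inside the subject DP of the clause headed by 'reported'; does not c-command the pronoun — Principle B does not apply; allowed.
— Arjun's colleague: subject of the clause headed by 'reported'; c-commands the pronoun but lies outside its binding domain — allowed.
— Felix: subject of the clause headed by 'annoyed'; c-commands the pronoun within its binding domain — blocked (Principle B).
— Greg: possessor inside the object DP of the matrix clause; does not c-command the pronoun — Principle B does not apply; allowed.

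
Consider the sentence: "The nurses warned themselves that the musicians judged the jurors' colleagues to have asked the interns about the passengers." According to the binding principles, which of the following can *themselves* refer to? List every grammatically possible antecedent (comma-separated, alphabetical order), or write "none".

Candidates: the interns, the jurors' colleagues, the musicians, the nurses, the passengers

the nurses

*themselves* is a reflexive; Principle A requires it to be bound within its binding domain — the matrix clause.
— the interns: object of the clause headed by 'asked'; does not c-command the reflexive — cannot bind it (Principle A).
— the jurors' colleagues: subject of the clause headed by 'asked'; does not c-command the reflexive — cannot bind it (Principle A).
— the musicians: subject of the clause headed by 'judged'; does not c-command the reflexive — cannot bind it (Principle A).
— the nurses: subject of the matrix clause; c-commands the reflexive within its binding domain — allowed (Principle A).
— the passengers: second object of the clause headed by 'asked'; does not c-command the reflexive — cannot bind it (Principle A).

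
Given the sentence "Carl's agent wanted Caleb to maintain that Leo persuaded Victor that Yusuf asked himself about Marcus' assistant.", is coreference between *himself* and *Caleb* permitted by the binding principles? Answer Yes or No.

*himself* is a reflexive; Principle A requires it to be bound within its binding domain — the clause headed by 'asked'.
— Caleb: subject of the clause headed by 'maintain'; c-commands the reflexive but lies outside its binding domain — cannot bind it (Principle A).

No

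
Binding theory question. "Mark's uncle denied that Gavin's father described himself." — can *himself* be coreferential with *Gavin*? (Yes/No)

*himself* is a reflexive; Principle A requires it to be bound within its binding domain — the clause headed by 'described'.
— Gavin: possessor inside the subject DP of the clause headed by 'described'; does not c-command the reflexive — cannot bind it (Principle A).

No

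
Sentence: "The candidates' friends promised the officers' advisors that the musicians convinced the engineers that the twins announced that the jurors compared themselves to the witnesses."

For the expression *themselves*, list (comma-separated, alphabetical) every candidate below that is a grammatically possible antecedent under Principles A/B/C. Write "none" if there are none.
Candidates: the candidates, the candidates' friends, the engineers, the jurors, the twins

*themselves* is a reflexive; Principle A requires it to be bound within its binding domain — the clause headed by 'compared'.
— the candidates: possessor inside the subject DP of the matrix clause; does not c-command the reflexive — cannot bind it (Principle A).
— the candidates' friends: subject of the matrix clause; c-commands the reflexive but lies outside its binding domain — cannot bind it (Principle A).
— the engineers: object of the clause headed by 'convinced'; c-commands the reflexive but lies outside its binding domain — cannot bind it (Principle A).
— the jurors: subject of the clause headed by 'compared'; c-commands the reflexive within its binding domain — allowed (Principle A).
— the twins: subject of the clause headed by 'announced'; c-commands the reflexive but lies outside its binding domain — cannot bind it (Principle A).

the jurors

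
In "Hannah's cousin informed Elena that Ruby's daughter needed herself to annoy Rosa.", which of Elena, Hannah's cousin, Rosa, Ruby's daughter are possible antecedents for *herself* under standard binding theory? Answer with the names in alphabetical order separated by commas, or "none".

Ruby's daughter

*herself* is a reflexive; Principle A requires it to be bound within its binding domain — the clause headed by 'needed'.
— Elena: object of the matrix clause; c-commands the reflexive but lies outside its binding domain — cannot bind it (Principle A).
— Hannah's cousin: subject of the matrix clause; c-commands the reflexive but lies outside its binding domain — cannot bind it (Principle A).
— Rosa: object of the clause headed by 'annoy'; does not c-command the reflexive — cannot bind it (Principle A).
— Ruby's daughter: subject of the clause headed by 'needed'; c-commands the reflexive within its binding domain — allowed (Principle A).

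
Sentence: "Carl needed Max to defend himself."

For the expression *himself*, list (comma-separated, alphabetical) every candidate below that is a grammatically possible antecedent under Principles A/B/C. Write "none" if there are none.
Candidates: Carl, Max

*himself* is a reflexive; Principle A requires it to be bound within its binding domain — the clause headed by 'defend'.
— Carl: subject of the matrix clause; c-commands the reflexive but lies outside its binding domain — cannot bind it (Principle A).
— Max: subject of the clause headed by 'defend'; c-commands the reflexive within its binding domain — allowed (Principle A).

Max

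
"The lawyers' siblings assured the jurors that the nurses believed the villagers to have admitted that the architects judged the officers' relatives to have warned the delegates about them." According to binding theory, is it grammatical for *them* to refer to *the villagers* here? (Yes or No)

Yes

*the villagers* is an R-expression; Principle C requires it to be free (not bound by any c-commanding expression).
— them: second object of the clause headed by 'warned'; the pronoun does not c-command the R-expression — coreference allowed.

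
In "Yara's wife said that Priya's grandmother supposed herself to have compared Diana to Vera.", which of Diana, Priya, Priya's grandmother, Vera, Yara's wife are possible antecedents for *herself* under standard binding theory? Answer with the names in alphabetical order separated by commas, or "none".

Priya's grandmother

*herself* is a reflexive; Principle A requires it to be bound within its binding domain — the clause headed by 'supposed'.
— Diana: object of the clause headed by 'compared'; does not c-command the reflexive — cannot bind it (Principle A).
— Priya: possessor inside the subject DP of the clause headed by 'supposed'; does not c-command the reflexive — cannot bind it (Principle A).
— Priya's grandmother: subject of the clause headed by 'supposed'; c-commands the reflexive within its binding domain — allowed (Principle A).
— Vera: second object of the clause headed by 'compared'; does not c-command the reflexive — cannot bind it (Principle A).
— Yara's wife: subject of the matrix clause; c-commands the reflexive but lies outside its binding domain — cannot bind it (Principle A).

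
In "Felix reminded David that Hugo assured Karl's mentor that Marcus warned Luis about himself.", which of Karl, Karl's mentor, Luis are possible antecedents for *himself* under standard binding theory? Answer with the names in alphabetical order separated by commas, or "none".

*himself* is a reflexive; Principle A requires it to be bound within its binding domain — the clause headed by 'warned'.
— Karl: possessor inside the object DP of the clause headed by 'assured'; does not c-command the reflexive — cannot bind it (Principle A).
— Karl's mentor: object of the clause headed by 'assured'; c-commands the reflexive but lies outside its binding domain — cannot bind it (Principle A).
— Luis: object of the clause headed by 'warned'; c-commands the reflexive within its binding domain — allowed (Principle A).

Luis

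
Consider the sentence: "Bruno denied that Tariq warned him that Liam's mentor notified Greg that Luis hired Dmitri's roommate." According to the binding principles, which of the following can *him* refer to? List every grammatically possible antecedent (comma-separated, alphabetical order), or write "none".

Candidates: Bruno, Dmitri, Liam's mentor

Bruno

*him* is a pronoun; Principle B requires it to be free in its binding domain — the clause headed by 'warned'.
— Bruno: subject of the matrix clause; c-commands the pronoun but lies outside its binding domain — allowed.
— Dmitri: possessor inside the object DP of the clause headed by 'hired'; is c-commanded by the pronoun; coreference would bind this R-expression — blocked (Principle C).
— Liam's mentor: subject of the clause headed by 'notified'; is c-commanded by the pronoun; coreference would bind this R-expression — blocked (Principle C).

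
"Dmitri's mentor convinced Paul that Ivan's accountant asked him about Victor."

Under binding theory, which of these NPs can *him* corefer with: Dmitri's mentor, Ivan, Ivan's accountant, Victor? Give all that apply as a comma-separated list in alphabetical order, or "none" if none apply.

*him* is a pronoun; Principle B requires it to be free in its binding domain — the clause headed by 'asked'.
— Dmitri's mentor: subject of the matrix clause; c-commands the pronoun but lies outside its binding domain — allowed.
— Ivan: possessor inside the subject DP of the clause headed by 'asked'; does not c-command the pronoun — Principle B does not apply; allowed.
— Ivan's accountant: subject of the clause headed by 'asked'; c-commands the pronoun within its binding domain — blocked (Principle B).
— Victor: second object of the clause headed by 'asked'; is c-commanded by the pronoun; coreference would bind this R-expression — blocked (Principle C).

Dmitri's mentor, Ivan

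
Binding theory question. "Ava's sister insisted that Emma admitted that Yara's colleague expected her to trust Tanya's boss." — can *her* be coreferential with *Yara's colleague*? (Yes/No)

*her* is a pronoun; Principle B requires it to be free in its binding domain — the clause headed by 'expected'.
— Yara's colleague: subject of the clause headed by 'expected'; c-commands the pronoun within its binding domain — blocked (Principle B).

No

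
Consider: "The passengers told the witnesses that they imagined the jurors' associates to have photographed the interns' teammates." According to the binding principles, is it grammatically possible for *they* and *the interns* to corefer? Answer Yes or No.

*they* is a pronoun; Principle B requires it to be free in its binding domain — the clause headed by 'imagined'.
— the interns: possessor inside the object DP of the clause headed by 'photographed'; is c-commanded by the pronoun; coreference would bind this R-expression — blocked (Principle C).

No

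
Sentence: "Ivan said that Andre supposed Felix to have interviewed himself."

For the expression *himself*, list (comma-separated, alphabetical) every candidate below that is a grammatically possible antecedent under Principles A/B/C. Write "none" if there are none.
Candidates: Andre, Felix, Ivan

*himself* is a reflexive; Principle A requires it to be bound within its binding domain — the clause headed by 'interviewed'.
— Andre: subject of the clause headed by 'supposed'; c-commands the reflexive but lies outside its binding domain — cannot bind it (Principle A).
— Felix: subject of the clause headed by 'interviewed'; c-commands the reflexive within its binding domain — allowed (Principle A).
— Ivan: subject of the matrix clause; c-commands the reflexive but lies outside its binding domain — cannot bind it (Principle A).

Felix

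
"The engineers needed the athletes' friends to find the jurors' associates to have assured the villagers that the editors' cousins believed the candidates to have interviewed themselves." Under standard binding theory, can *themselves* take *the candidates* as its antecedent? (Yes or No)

*themselves* is a reflexive; Principle A requires it to be bound within its binding domain — the clause headed by 'interviewed'.
— the candidates: subject of the clause headed by 'interviewed'; c-commands the reflexive within its binding domain — allowed (Principle A).

Yes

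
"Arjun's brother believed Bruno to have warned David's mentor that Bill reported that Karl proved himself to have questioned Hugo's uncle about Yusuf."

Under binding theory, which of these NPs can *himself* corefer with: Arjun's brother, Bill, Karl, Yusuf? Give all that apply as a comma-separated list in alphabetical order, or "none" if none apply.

*himself* is a reflexive; Principle A requires it to be bound within its binding domain — the clause headed by 'proved'.
— Arjun's brother: subject of the matrix clause; c-commands the reflexive but lies outside its binding domain — cannot bind it (Principle A).
— Bill: subject of the clause headed by 'reported'; c-commands the reflexive but lies outside its binding domain — cannot bind it (Principle A).
— Karl: subject of the clause headed by 'proved'; c-commands the reflexive within its binding domain — allowed (Principle A).
— Yusuf: second object of the clause headed by 'questioned'; does not c-command the reflexive — cannot bind it (Principle A).

Karl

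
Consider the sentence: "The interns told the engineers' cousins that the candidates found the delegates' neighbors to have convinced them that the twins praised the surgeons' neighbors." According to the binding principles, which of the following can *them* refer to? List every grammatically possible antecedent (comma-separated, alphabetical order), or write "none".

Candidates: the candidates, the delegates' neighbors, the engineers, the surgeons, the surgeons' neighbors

*them* is a pronoun; Principle B requires it to be free in its binding domain — the clause headed by 'convinced'.
— the candidates: subject of the clause headed by 'found'; c-commands the pronoun but lies outside its binding domain — allowed.
— the delegates' neighbors: subject of the clause headed by 'convinced'; c-commands the pronoun within its binding domain — blocked (Principle B).
— the engineers: possessor inside the object DP of the matrix clause; does not c-command the pronoun — Principle B does not apply; allowed.
— the surgeons: possessor inside the object DP of the clause headed by 'praised'; is c-commanded by the pronoun; coreference would bind this R-expression — blocked (Principle C).
— the surgeons' neighbors: object of the clause headed by 'praised'; is c-commanded by the pronoun; coreference would bind this R-expression — blocked (Principle C).

the candidates, the engineers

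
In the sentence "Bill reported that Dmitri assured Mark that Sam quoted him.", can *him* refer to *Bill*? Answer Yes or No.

*him* is a pronoun; Principle B requires it to be free in its binding domain — the clause headed by 'quoted'.
— Bill: subject of the matrix clause; c-commands the pronoun but lies outside its binding domain — allowed.

Yes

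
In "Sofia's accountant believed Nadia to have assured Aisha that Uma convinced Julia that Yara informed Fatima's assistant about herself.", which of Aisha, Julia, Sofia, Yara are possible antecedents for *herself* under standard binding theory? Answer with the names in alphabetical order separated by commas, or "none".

*herself* is a reflexive; Principle A requires it to be bound within its binding domain — the clause headed by 'informed'.
— Aisha: object of the clause headed by 'assured'; c-commands the reflexive but lies outside its binding domain — cannot bind it (Principle A).
— Julia: object of the clause headed by 'convinced'; c-commands the reflexive but lies outside its binding domain — cannot bind it (Principle A).
— Sofia: possessor inside the subject DP of the matrix clause; does not c-command the reflexive — cannot bind it (Principle A).
— Yara: subject of the clause headed by 'informed'; c-commands the reflexive within its binding domain — allowed (Principle A).

Yara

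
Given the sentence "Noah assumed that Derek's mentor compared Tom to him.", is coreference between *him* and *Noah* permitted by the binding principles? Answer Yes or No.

*him* is a pronoun; Principle B requires it to be free in its binding domain — the clause headed by 'compared'.
— Noah: subject of the matrix clause; c-commands the pronoun but lies outside its binding domain — allowed.

Yes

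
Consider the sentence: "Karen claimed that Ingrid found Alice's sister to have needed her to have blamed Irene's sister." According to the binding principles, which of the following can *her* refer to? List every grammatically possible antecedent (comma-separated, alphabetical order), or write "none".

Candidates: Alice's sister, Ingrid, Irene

*her* is a pronoun; Principle B requires it to be free in its binding domain — the clause headed by 'needed'.
— Alice's sister: subject of the clause headed by 'needed'; c-commands the pronoun within its binding domain — blocked (Principle B).
— Ingrid: subject of the clause headed by 'found'; c-commands the pronoun but lies outside its binding domain — allowed.
— Irene: possessor inside the object DP of the clause headed by 'blamed'; is c-commanded by the pronoun; coreference would bind this R-expression — blocked (Principle C).

Ingrid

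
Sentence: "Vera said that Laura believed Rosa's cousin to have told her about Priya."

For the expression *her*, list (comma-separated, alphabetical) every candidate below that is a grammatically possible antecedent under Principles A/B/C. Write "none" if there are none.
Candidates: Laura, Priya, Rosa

*her* is a pronoun; Principle B requires it to be free in its binding domain — the clause headed by 'told'.
— Laura: subject of the clause headed by 'believed'; c-commands the pronoun but lies outside its binding domain — allowed.
— Priya: second object of the clause headed by 'told'; is c-commanded by the pronoun; coreference would bind this R-expression — blocked (Principle C).
— Rosa: possessor inside the subject DP of the clause headed by 'told'; does not c-command the pronoun — Principle B does not apply; allowed.

Laura, Rosa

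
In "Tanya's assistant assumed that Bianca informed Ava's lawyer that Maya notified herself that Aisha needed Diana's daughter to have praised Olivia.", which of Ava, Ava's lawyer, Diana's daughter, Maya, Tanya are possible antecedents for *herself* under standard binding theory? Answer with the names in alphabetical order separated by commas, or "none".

Maya

*herself* is a reflexive; Principle A requires it to be bound within its binding domain — the clause headed by 'notified'.
— Ava: possessor inside the object DP of the clause headed by 'informed'; does not c-command the reflexive — cannot bind it (Principle A).
— Ava's lawyer: object of the clause headed by 'informed'; c-commands the reflexive but lies outside its binding domain — cannot bind it (Principle A).
— Diana's daughter: subject of the clause headed by 'praised'; does not c-command the reflexive — cannot bind it (Principle A).
— Maya: subject of the clause headed by 'notified'; c-commands the reflexive within its binding domain — allowed (Principle A).
— Tanya: possessor inside the subject DP of the matrix clause; does not c-command the reflexive — cannot bind it (Principle A).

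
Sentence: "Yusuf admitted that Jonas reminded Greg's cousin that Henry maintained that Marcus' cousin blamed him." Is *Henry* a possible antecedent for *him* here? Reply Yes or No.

Yes

*him* is a pronoun; Principle B requires it to be free in its binding domain — the clause headed by 'blamed'.
— Henry: subject of the clause headed by 'maintained'; c-commands the pronoun but lies outside its binding domain — allowed.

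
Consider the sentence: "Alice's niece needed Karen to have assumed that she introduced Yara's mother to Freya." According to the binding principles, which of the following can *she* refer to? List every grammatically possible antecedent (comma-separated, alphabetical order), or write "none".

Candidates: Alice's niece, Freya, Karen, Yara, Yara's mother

*she* is a pronoun; Principle B requires it to be free in its binding domain — the clause headed by 'introduced'.
— Alice's niece: subject of the matrix clause; c-commands the pronoun but lies outside its binding domain — allowed.
— Freya: second object of the clause headed by 'introduced'; is c-commanded by the pronoun; coreference would bind this R-expression — blocked (Principle C).
— Karen: subject of the clause headed by 'assumed'; c-commands the pronoun but lies outside its binding domain — allowed.
— Yara: possessor inside the object DP of the clause headed by 'introduced'; is c-commanded by the pronoun; coreference would bind this R-expression — blocked (Principle C).
— Yara's mother: object of the clause headed by 'introduced'; is c-commanded by the pronoun; coreference would bind this R-expression — blocked (Principle C).

Alice's niece, Karen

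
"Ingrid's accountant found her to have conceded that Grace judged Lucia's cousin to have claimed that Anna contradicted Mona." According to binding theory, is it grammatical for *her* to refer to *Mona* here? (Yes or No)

No

*Mona* is an R-expression; Principle C requires it to be free (not bound by any c-commanding expression).
— her: subject of the clause headed by 'conceded'; the pronoun c-commands the R-expression — coreference blocked (Principle C).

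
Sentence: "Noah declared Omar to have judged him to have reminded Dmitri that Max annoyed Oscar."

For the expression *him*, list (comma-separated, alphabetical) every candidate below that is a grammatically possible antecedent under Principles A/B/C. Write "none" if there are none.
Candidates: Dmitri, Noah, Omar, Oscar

*him* is a pronoun; Principle B requires it to be free in its binding domain — the clause headed by 'judged'.
— Dmitri: object of the clause headed by 'reminded'; is c-commanded by the pronoun; coreference would bind this R-expression — blocked (Principle C).
— Noah: subject of the matrix clause; c-commands the pronoun but lies outside its binding domain — allowed.
— Omar: subject of the clause headed by 'judged'; c-commands the pronoun within its binding domain — blocked (Principle B).
— Oscar: object of the clause headed by 'annoyed'; is c-commanded by the pronoun; coreference would bind this R-expression — blocked (Principle C).

Noah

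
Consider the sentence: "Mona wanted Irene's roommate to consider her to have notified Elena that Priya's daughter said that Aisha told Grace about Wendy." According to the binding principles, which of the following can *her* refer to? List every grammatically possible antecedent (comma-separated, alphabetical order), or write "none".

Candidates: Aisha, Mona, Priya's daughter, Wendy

Mona

*her* is a pronoun; Principle B requires it to be free in its binding domain — the clause headed by 'consider'.
— Aisha: subject of the clause headed by 'told'; is c-commanded by the pronoun; coreference would bind this R-expression — blocked (Principle C).
— Mona: subject of the matrix clause; c-commands the pronoun but lies outside its binding domain — allowed.
— Priya's daughter: subject of the clause headed by 'said'; is c-commanded by the pronoun; coreference would bind this R-expression — blocked (Principle C).
— Wendy: second object of the clause headed by 'told'; is c-commanded by the pronoun; coreference would bind this R-expression — blocked (Principle C).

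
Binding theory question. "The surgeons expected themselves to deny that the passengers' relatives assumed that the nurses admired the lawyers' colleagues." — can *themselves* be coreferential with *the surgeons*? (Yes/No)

*themselves* is a reflexive; Principle A requires it to be bound within its binding domain — the matrix clause.
— the surgeons: subject of the matrix clause; c-commands the reflexive within its binding domain — allowed (Principle A).

Yes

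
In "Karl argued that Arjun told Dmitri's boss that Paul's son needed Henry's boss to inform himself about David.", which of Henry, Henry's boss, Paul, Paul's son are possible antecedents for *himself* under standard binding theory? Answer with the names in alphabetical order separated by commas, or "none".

*himself* is a reflexive; Principle A requires it to be bound within its binding domain — the clause headed by 'inform'.
— Henry: possessor inside the subject DP of the clause headed by 'inform'; does not c-command the reflexive — cannot bind it (Principle A).
— Henry's boss: subject of the clause headed by 'inform'; c-commands the reflexive within its binding domain — allowed (Principle A).
— Paul: possessor inside the subject DP of the clause headed by 'needed'; does not c-command the reflexive — cannot bind it (Principle A).
— Paul's son: subject of the clause headed by 'needed'; c-commands the reflexive but lies outside its binding domain — cannot bind it (Principle A).

Henry's boss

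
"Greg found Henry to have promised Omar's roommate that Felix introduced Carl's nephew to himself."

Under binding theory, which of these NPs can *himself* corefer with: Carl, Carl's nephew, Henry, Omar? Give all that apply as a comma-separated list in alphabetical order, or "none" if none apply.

*himself* is a reflexive; Principle A requires it to be bound within its binding domain — the clause headed by 'introduced'.
— Carl: possessor inside the object DP of the clause headed by 'introduced'; does not c-command the reflexive — cannot bind it (Principle A).
— Carl's nephew: object of the clause headed by 'introduced'; c-commands the reflexive within its binding domain — allowed (Principle A).
— Henry: subject of the clause headed by 'promised'; c-commands the reflexive but lies outside its binding domain — cannot bind it (Principle A).
— Omar: possessor inside the object DP of the clause headed by 'promised'; does not c-command the reflexive — cannot bind it (Principle A).

Carl's nephew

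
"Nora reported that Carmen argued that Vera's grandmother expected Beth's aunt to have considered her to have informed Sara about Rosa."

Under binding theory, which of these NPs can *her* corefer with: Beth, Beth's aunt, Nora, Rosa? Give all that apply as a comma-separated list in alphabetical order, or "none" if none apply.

Beth, Nora

*her* is a pronoun; Principle B requires it to be free in its binding domain — the clause headed by 'considered'.
— Beth: possessor inside the subject DP of the clause headed by 'considered'; does not c-command the pronoun — Principle B does not apply; allowed.
— Beth's aunt: subject of the clause headed by 'considered'; c-commands the pronoun within its binding domain — blocked (Principle B).
— Nora: subject of the matrix clause; c-commands the pronoun but lies outside its binding domain — allowed.
— Rosa: second object of the clause headed by 'informed'; is c-commanded by the pronoun; coreference would bind this R-expression — blocked (Principle C).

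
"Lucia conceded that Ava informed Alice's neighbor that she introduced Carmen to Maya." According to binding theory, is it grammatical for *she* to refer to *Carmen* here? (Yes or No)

No

*Carmen* is an R-expression; Principle C requires it to be free (not bound by any c-commanding expression).
— she: subject of the clause headed by 'introduced'; the pronoun c-commands the R-expression — coreference blocked (Principle C).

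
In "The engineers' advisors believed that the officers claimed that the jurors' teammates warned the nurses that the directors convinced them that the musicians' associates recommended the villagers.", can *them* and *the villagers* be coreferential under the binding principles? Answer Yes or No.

*the villagers* is an R-expression; Principle C requires it to be free (not bound by any c-commanding expression).
— them: object of the clause headed by 'convinced'; the pronoun c-commands the R-expression — coreference blocked (Principle C).

No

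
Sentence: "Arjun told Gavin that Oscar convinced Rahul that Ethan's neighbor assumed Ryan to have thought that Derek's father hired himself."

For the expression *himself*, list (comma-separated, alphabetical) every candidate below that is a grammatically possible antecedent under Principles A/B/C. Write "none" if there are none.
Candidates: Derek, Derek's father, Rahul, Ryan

*himself* is a reflexive; Principle A requires it to be bound within its binding domain — the clause headed by 'hired'.
— Derek: possessor inside the subject DP of the clause headed by 'hired'; does not c-command the reflexive — cannot bind it (Principle A).
— Derek's father: subject of the clause headed by 'hired'; c-commands the reflexive within its binding domain — allowed (Principle A).
— Rahul: object of the clause headed by 'convinced'; c-commands the reflexive but lies outside its binding domain — cannot bind it (Principle A).
— Ryan: subject of the clause headed by 'thought'; c-commands the reflexive but lies outside its binding domain — cannot bind it (Principle A).

Derek's father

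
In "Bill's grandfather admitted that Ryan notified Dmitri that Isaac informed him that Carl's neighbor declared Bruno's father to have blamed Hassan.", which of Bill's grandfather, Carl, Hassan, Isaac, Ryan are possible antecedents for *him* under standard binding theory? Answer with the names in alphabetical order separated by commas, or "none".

Bill's grandfather, Ryan

*him* is a pronoun; Principle B requires it to be free in its binding domain — the clause headed by 'informed'.
— Bill's grandfather: subject of the matrix clause; c-commands the pronoun but lies outside its binding domain — allowed.
— Carl: possessor inside the subject DP of the clause headed by 'declared'; is c-commanded by the pronoun; coreference would bind this R-expression — blocked (Principle C).
— Hassan: object of the clause headed by 'blamed'; is c-commanded by the pronoun; coreference would bind this R-expression — blocked (Principle C).
— Isaac: subject of the clause headed by 'informed'; c-commands the pronoun within its binding domain — blocked (Principle B).
— Ryan: subject of the clause headed by 'notified'; c-commands the pronoun but lies outside its binding domain — allowed.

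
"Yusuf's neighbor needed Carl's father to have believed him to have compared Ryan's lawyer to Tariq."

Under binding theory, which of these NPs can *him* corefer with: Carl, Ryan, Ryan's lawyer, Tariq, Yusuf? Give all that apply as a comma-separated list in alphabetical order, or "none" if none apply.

*him* is a pronoun; Principle B requires it to be free in its binding domain — the clause headed by 'believed'.
— Carl: possessor inside the subject DP of the clause headed by 'believed'; does not c-command the pronoun — Principle B does not apply; allowed.
— Ryan: possessor inside the object DP of the clause headed by 'compared'; is c-commanded by the pronoun; coreference would bind this R-expression — blocked (Principle C).
— Ryan's lawyer: object of the clause headed by 'compared'; is c-commanded by the pronoun; coreference would bind this R-expression — blocked (Principle C).
— Tariq: second object of the clause headed by 'compared'; is c-commanded by the pronoun; coreference would bind this R-expression — blocked (Principle C).
— Yusuf: possessor inside the subject DP of the matrix clause; does not c-command the pronoun — Principle B does not apply; allowed.

Carl, Yusuf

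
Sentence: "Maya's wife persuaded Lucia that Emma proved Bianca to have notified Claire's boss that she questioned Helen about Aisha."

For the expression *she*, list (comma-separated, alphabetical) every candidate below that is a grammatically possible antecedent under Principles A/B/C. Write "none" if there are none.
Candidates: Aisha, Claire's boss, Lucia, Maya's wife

Claire's boss, Lucia, Maya's wife

*she* is a pronoun; Principle B requires it to be free in its binding domain — the clause headed by 'questioned'.
— Aisha: second object of the clause headed by 'questioned'; is c-commanded by the pronoun; coreference would bind this R-expression — blocked (Principle C).
— Claire's boss: object of the clause headed by 'notified'; c-commands the pronoun but lies outside its binding domain — allowed.
— Lucia: object of the matrix clause; c-commands the pronoun but lies outside its binding domain — allowed.
— Maya's wife: subject of the matrix clause; c-commands the pronoun but lies outside its binding domain — allowed.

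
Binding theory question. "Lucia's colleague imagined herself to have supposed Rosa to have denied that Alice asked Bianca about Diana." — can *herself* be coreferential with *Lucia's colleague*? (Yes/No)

*herself* is a reflexive; Principle A requires it to be bound within its binding domain — the matrix clause.
— Lucia's colleague: subject of the matrix clause; c-commands the reflexive within its binding domain — allowed (Principle A).

Yes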